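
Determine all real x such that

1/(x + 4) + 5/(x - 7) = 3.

x = -3.7115 or x = 8.7115

Multiply both sides by (x + 4)(x - 7):
(x - 7) + 5(x + 4) = 3(x + 4)(x - 7).
Expand and collect terms: 3x² - 15x - 97 = 0.
By the quadratic formula, x = (15 ± √1389) / 6, so x ≈ 8.7115 or x ≈ -3.7115.
Neither value makes a denominator zero (x ≠ -4, x ≠ 7), so both are valid.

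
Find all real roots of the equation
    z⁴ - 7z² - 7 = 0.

Let u = z². The equation becomes u² - 7u - 7 = 0.
By the quadratic formula, u = 7/2 + √(77)/2 or u = 7/2 - √(77)/2.
z² = 7/2 + √(77)/2 gives z = ±√(7/2 + √(77)/2) ≈ ±2.8085.
z² = 7/2 - √(77)/2 < 0 has no real solution.

z = -2.8085 or z = 2.8085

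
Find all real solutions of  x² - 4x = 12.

x = -2 or x = 6

Bring every term to one side: x² - 4x - 12 = 0.
Factor: (x - 6)(x + 2) = 0.
So x = 6 or x = -2.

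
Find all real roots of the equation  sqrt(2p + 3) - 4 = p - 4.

Isolate the radical: sqrt(2p + 3) = p.
Square both sides: 2p + 3 = (p)^2.
Expand and rearrange: p^2 - 2p - 3 = 0.
Solving gives p = 3 or p = -1.
Check each candidate in the original equation:
  p = 3: sqrt(9) = 3, while p = 3 — valid.
  p = -1: sqrt(1) = 1, while p = -1 — extraneous.

p = 3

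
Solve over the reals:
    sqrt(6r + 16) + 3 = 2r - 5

Isolate the radical: sqrt(6r + 16) = 2r - 8.
Square both sides: 6r + 16 = (2r - 8)^2.
Expand and rearrange: 4r^2 - 38r + 48 = 0.
Solving gives r = 8 or r = 1.5.
Check each candidate in the original equation:
  r = 8: sqrt(64) = 8, while 2r - 8 = 8 — valid.
  r = 1.5: sqrt(25) = 5, while 2r - 8 = -5 — extraneous.

r = 8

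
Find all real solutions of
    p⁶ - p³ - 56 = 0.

Let u = p³. The equation becomes u² - u - 56 = 0.
Factor: (u - 8)(u + 7) = 0, so u = 8 or u = -7.
p³ = 8 gives p = 2.
p³ = -7 gives p = -∛(7) ≈ -1.9129.

p = -1.9129 or p = 2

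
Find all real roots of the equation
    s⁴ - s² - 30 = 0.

Let u = s². The equation becomes u² - u - 30 = 0.
Factor: (u - 6)(u + 5) = 0, so u = 6 or u = -5.
s² = 6 gives s = ±√(6) ≈ ±2.4495.
s² = -5 < 0 has no real solution.

s = -2.4495 or s = 2.4495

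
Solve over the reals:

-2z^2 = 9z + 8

Rearrange to standard form: -2z^2 - 9z - 8 = 0.
Discriminant: (-9)^2 - 4*(-2)*(-8) = 17.
Quadratic formula: z = (9 +/- sqrt(17)) / (-4).
So z = -9/4 - sqrt(17)/4 ~= -3.2808 or z = -9/4 + sqrt(17)/4 ~= -1.2192.

z = -3.2808 or z = -1.2192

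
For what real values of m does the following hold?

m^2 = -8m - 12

m = -6 or m = -2

Bring every term to one side: m^2 + 8m + 12 = 0.
Factor: (m + 2)(m + 6) = 0.
So m = -2 or m = -6.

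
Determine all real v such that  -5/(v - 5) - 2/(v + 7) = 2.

v = -8.2329 or v = 2.7329

Multiply both sides by (v - 5)(v + 7):
-5(v + 7) - 2(v - 5) = 2(v - 5)(v + 7).
Expand and collect terms: 2v^2 + 11v - 45 = 0.
By the quadratic formula, v = (-11 +/- sqrt(481)) / 4, so v ~= 2.7329 or v ~= -8.2329.
Neither value makes a denominator zero (v != 5, v != -7), so both are valid.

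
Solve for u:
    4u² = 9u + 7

Rearrange to standard form: 4u² - 9u - 7 = 0.
Discriminant: (-9)² − 4·4·(-7) = 193.
Quadratic formula: u = (9 ± √193) / 8.
So u = 9/8 + √(193)/8 ≈ 2.8616 or u = 9/8 - √(193)/8 ≈ -0.6116.

u = -0.6116 or u = 2.8616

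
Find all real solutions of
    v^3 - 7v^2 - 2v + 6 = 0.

v = -1 or v = 0.8377 or v = 7.1623

Possible rational roots are divisors of 6. Testing v = -1 gives 0, so (v + 1) is a factor.
Divide: v^3 - 7v^2 - 2v + 6 = (v + 1)(v^2 - 8v + 6).
Apply the quadratic formula to v^2 - 8v + 6 = 0: v = (8 +/- sqrt(40))/2, i.e. v ~= 7.1623 or v ~= 0.8377.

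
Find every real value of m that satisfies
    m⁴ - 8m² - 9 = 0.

Let u = m². The equation becomes u² - 8u - 9 = 0.
Factor: (u - 9)(u + 1) = 0, so u = 9 or u = -1.
m² = 9 gives m = ±3.
m² = -1 < 0 has no real solution.

m = -3 or m = 3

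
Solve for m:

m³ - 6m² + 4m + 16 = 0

m = -1.2361 or m = 3.2361 or m = 4

Possible rational roots are divisors of 16. Testing m = 4 gives 0, so (m - 4) is a factor.
Divide: m³ - 6m² + 4m + 16 = (m - 4)(m² - 2m - 4).
Apply the quadratic formula to m² - 2m - 4 = 0: m = (2 ± √20)/2, i.e. m ≈ 3.2361 or m ≈ -1.2361.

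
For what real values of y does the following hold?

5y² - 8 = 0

y = -1.2649 or y = 1.2649

Discriminant: (0)² − 4·5·(-8) = 160.
Quadratic formula: y = (0 ± √160) / 10.
So y = 2·√(10)/5 ≈ 1.2649 or y = -2·√(10)/5 ≈ -1.2649.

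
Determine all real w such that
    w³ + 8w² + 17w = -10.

Rearrange: w³ + 8w² + 17w + 10 = 0.
Possible rational roots are divisors of 10. Testing w = -2 gives 0, so (w + 2) is a factor.
Divide: w³ + 8w² + 17w + 10 = (w + 2)(w² + 6w + 5).
Factor the quadratic: w = -1 or w = -5.

w = -5 or w = -2 or w = -1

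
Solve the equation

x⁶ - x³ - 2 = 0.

x = -1 or x = 1.2599

Let u = x³. The equation becomes u² - u - 2 = 0.
Factor: (u - 2)(u + 1) = 0, so u = 2 or u = -1.
x³ = 2 gives x = ∛(2) ≈ 1.2599.
x³ = -1 gives x = -1.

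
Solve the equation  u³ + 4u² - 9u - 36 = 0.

Possible rational roots are divisors of -36. Testing u = -4 gives 0, so (u + 4) is a factor.
Divide: u³ + 4u² - 9u - 36 = (u + 4)(u² - 9).
Factor the quadratic: u = 3 or u = -3.

u = -4 or u = -3 or u = 3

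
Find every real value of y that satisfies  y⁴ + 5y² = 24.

y = -1.7321 or y = 1.7321

Let u = y². The equation becomes u² + 5u - 24 = 0.
Factor: (u - 3)(u + 8) = 0, so u = 3 or u = -8.
y² = 3 gives y = ±√(3) ≈ ±1.7321.
y² = -8 < 0 has no real solution.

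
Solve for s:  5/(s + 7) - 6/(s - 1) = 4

Multiply both sides by (s + 7)(s - 1):
5(s - 1) - 6(s + 7) = 4(s + 7)(s - 1).
Expand and collect terms: 4s² + 25s + 19 = 0.
By the quadratic formula, s = (-25 ± √321) / 8, so s ≈ -0.8854 or s ≈ -5.3646.
Neither value makes a denominator zero (s ≠ -7, s ≠ 1), so both are valid.

s = -5.3646 or s = -0.8854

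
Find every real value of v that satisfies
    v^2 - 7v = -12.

v = 3 or v = 4

Bring every term to one side: v^2 - 7v + 12 = 0.
Factor: (v - 3)(v - 4) = 0.
So v = 3 or v = 4.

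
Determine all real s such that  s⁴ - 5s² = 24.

s = -2.8284 or s = 2.8284

Let u = s². The equation becomes u² - 5u - 24 = 0.
Factor: (u - 8)(u + 3) = 0, so u = 8 or u = -3.
s² = 8 gives s = ±2·√(2) ≈ ±2.8284.
s² = -3 < 0 has no real solution.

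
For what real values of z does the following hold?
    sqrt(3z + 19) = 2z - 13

z = 10

Square both sides: 3z + 19 = (2z - 13)^2.
Expand and rearrange: 4z^2 - 55z + 150 = 0.
Solving gives z = 10 or z = 3.75.
Check each candidate in the original equation:
  z = 10: sqrt(49) = 7, while 2z - 13 = 7 — valid.
  z = 3.75: sqrt(30.25) = 5.5, while 2z - 13 = -5.5 — extraneous.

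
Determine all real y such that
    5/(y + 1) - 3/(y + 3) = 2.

y = -3.7913 or y = 0.7913

Multiply both sides by (y + 1)(y + 3):
5(y + 3) - 3(y + 1) = 2(y + 1)(y + 3).
Expand and collect terms: 2y^2 + 6y - 6 = 0.
By the quadratic formula, y = (-6 +/- sqrt(84)) / 4, so y ~= 0.7913 or y ~= -3.7913.
Neither value makes a denominator zero (y != -1, y != -3), so both are valid.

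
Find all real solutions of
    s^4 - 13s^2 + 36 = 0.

Let u = s^2. The equation becomes u^2 - 13u + 36 = 0.
Factor: (u - 9)(u - 4) = 0, so u = 9 or u = 4.
s^2 = 9 gives s = +/-3.
s^2 = 4 gives s = +/-2.

s = -3 or s = -2 or s = 2 or s = 3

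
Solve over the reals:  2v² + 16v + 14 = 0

v = -7 or v = -1

Factor: 2(v + 1)(v + 7) = 0.
So v = -1 or v = -7.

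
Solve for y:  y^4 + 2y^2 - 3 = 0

y = -1 or y = 1

Let u = y^2. The equation becomes u^2 + 2u - 3 = 0.
Factor: (u - 1)(u + 3) = 0, so u = 1 or u = -3.
y^2 = 1 gives y = +/-1.
y^2 = -3 < 0 has no real solution.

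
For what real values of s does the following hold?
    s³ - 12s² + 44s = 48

s = 2 or s = 4 or s = 6

Rearrange: s³ - 12s² + 44s - 48 = 0.
Possible rational roots are divisors of -48. Testing s = 4 gives 0, so (s - 4) is a factor.
Divide: s³ - 12s² + 44s - 48 = (s - 4)(s² - 8s + 12).
Factor the quadratic: s = 6 or s = 2.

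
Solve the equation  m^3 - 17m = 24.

Rearrange: m^3 - 17m - 24 = 0.
Possible rational roots are divisors of -24. Testing m = -3 gives 0, so (m + 3) is a factor.
Divide: m^3 - 17m - 24 = (m + 3)(m^2 - 3m - 8).
Apply the quadratic formula to m^2 - 3m - 8 = 0: m = (3 +/- sqrt(41))/2, i.e. m ~= 4.7016 or m ~= -1.7016.

m = -3 or m = -1.7016 or m = 4.7016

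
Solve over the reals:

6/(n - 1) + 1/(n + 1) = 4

n = -0.8616 or n = 2.6116

Multiply both sides by (n - 1)(n + 1):
6(n + 1) + (n - 1) = 4(n - 1)(n + 1).
Expand and collect terms: 4n^2 - 7n - 9 = 0.
By the quadratic formula, n = (7 +/- sqrt(193)) / 8, so n ~= 2.6116 or n ~= -0.8616.
Neither value makes a denominator zero (n != 1, n != -1), so both are valid.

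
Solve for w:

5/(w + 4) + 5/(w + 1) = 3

w = -3.0756 or w = 1.4089

Multiply both sides by (w + 4)(w + 1):
5(w + 1) + 5(w + 4) = 3(w + 4)(w + 1).
Expand and collect terms: 3w² + 5w - 13 = 0.
By the quadratic formula, w = (-5 ± √181) / 6, so w ≈ 1.4089 or w ≈ -3.0756.
Neither value makes a denominator zero (w ≠ -4, w ≠ -1), so both are valid.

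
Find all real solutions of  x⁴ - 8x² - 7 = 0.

Let u = x². The equation becomes u² - 8u - 7 = 0.
By the quadratic formula, u = 4 + √(23) or u = 4 - √(23).
x² = 4 + √(23) gives x = ±√(4 + √(23)) ≈ ±2.9658.
x² = 4 - √(23) < 0 has no real solution.

x = -2.9658 or x = 2.9658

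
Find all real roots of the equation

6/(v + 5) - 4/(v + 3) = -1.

Multiply both sides by (v + 5)(v + 3):
6(v + 3) - 4(v + 5) = -(v + 5)(v + 3).
Expand and collect terms: -v² - 10v - 13 = 0.
By the quadratic formula, v = (10 ± √48) / -2, so v ≈ -8.4641 or v ≈ -1.5359.
Neither value makes a denominator zero (v ≠ -5, v ≠ -3), so both are valid.

v = -8.4641 or v = -1.5359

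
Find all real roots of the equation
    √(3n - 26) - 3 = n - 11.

Isolate the radical: √(3n - 26) = n - 8.
Square both sides: 3n - 26 = (n - 8)².
Expand and rearrange: n² - 19n + 90 = 0.
Solving gives n = 10 or n = 9.
Check each candidate in the original equation:
  n = 10: √(4) = 2, while n - 8 = 2 — valid.
  n = 9: √(1) = 1, while n - 8 = 1 — valid.

n = 9 or n = 10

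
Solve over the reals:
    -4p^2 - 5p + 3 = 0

Discriminant: (-5)^2 - 4*(-4)*3 = 73.
Quadratic formula: p = (5 +/- sqrt(73)) / (-8).
So p = -sqrt(73)/8 - 5/8 ~= -1.693 or p = -5/8 + sqrt(73)/8 ~= 0.443.

p = -1.693 or p = 0.443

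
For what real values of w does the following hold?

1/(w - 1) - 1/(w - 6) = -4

Multiply both sides by (w - 1)(w - 6):
(w - 6) - (w - 1) = -4(w - 1)(w - 6).
Expand and collect terms: -4w^2 + 28w - 19 = 0.
By the quadratic formula, w = (-28 +/- sqrt(480)) / -8, so w ~= 0.7614 or w ~= 6.2386.
Neither value makes a denominator zero (w != 1, w != 6), so both are valid.

w = 0.7614 or w = 6.2386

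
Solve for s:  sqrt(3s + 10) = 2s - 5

s = 5

Square both sides: 3s + 10 = (2s - 5)^2.
Expand and rearrange: 4s^2 - 23s + 15 = 0.
Solving gives s = 5 or s = 0.75.
Check each candidate in the original equation:
  s = 5: sqrt(25) = 5, while 2s - 5 = 5 — valid.
  s = 0.75: sqrt(12.25) = 3.5, while 2s - 5 = -3.5 — extraneous.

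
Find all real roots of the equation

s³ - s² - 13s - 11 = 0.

s = -2.4641 or s = -1 or s = 4.4641

Possible rational roots are divisors of -11. Testing s = -1 gives 0, so (s + 1) is a factor.
Divide: s³ - s² - 13s - 11 = (s + 1)(s² - 2s - 11).
Apply the quadratic formula to s² - 2s - 11 = 0: s = (2 ± √48)/2, i.e. s ≈ 4.4641 or s ≈ -2.4641.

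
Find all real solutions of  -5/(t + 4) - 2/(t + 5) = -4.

t = -4.8042 or t = -2.4458

Multiply both sides by (t + 4)(t + 5):
-5(t + 5) - 2(t + 4) = -4(t + 4)(t + 5).
Expand and collect terms: -4t² - 29t - 47 = 0.
By the quadratic formula, t = (29 ± √89) / -8, so t ≈ -4.8042 or t ≈ -2.4458.
Neither value makes a denominator zero (t ≠ -4, t ≠ -5), so both are valid.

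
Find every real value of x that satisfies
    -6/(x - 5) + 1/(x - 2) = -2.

Multiply both sides by (x - 5)(x - 2):
-6(x - 2) + (x - 5) = -2(x - 5)(x - 2).
Expand and collect terms: -2x^2 + 19x - 27 = 0.
By the quadratic formula, x = (-19 +/- sqrt(145)) / -4, so x ~= 1.7396 or x ~= 7.7604.
Neither value makes a denominator zero (x != 5, x != 2), so both are valid.

x = 1.7396 or x = 7.7604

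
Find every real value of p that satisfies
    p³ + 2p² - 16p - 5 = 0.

p = -5 or p = -0.3028 or p = 3.3028

Possible rational roots are divisors of -5. Testing p = -5 gives 0, so (p + 5) is a factor.
Divide: p³ + 2p² - 16p - 5 = (p + 5)(p² - 3p - 1).
Apply the quadratic formula to p² - 3p - 1 = 0: p = (3 ± √13)/2, i.e. p ≈ 3.3028 or p ≈ -0.3028.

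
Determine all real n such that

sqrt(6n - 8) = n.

n = 2 or n = 4

Square both sides: 6n - 8 = (n)^2.
Expand and rearrange: n^2 - 6n + 8 = 0.
Solving gives n = 4 or n = 2.
Check each candidate in the original equation:
  n = 4: sqrt(16) = 4, while n = 4 — valid.
  n = 2: sqrt(4) = 2, while n = 2 — valid.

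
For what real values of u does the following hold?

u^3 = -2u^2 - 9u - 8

u = -1

Rearrange: u^3 + 2u^2 + 9u + 8 = 0.
Possible rational roots are divisors of 8. Testing u = -1 gives 0, so (u + 1) is a factor.
Divide: u^3 + 2u^2 + 9u + 8 = (u + 1)(u^2 + u + 8).
The quadratic u^2 + u + 8 has discriminant -31 < 0, so no further real roots.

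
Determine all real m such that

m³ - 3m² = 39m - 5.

m = -5 or m = 0.127 or m = 7.873

Rearrange: m³ - 3m² - 39m + 5 = 0.
Possible rational roots are divisors of 5. Testing m = -5 gives 0, so (m + 5) is a factor.
Divide: m³ - 3m² - 39m + 5 = (m + 5)(m² - 8m + 1).
Apply the quadratic formula to m² - 8m + 1 = 0: m = (8 ± √60)/2, i.e. m ≈ 7.873 or m ≈ 0.127.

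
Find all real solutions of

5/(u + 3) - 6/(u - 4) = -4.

u = -4.0537 or u = 5.3037

Multiply both sides by (u + 3)(u - 4):
5(u - 4) - 6(u + 3) = -4(u + 3)(u - 4).
Expand and collect terms: -4u^2 + 5u + 86 = 0.
By the quadratic formula, u = (-5 +/- sqrt(1401)) / -8, so u ~= -4.0537 or u ~= 5.3037.
Neither value makes a denominator zero (u != -3, u != 4), so both are valid.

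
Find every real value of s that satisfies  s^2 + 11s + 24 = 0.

Factor: (s + 8)(s + 3) = 0.
So s = -8 or s = -3.

s = -8 or s = -3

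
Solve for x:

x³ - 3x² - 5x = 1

x = -1 or x = -0.2361 or x = 4.2361

Rearrange: x³ - 3x² - 5x - 1 = 0.
Possible rational roots are divisors of -1. Testing x = -1 gives 0, so (x + 1) is a factor.
Divide: x³ - 3x² - 5x - 1 = (x + 1)(x² - 4x - 1).
Apply the quadratic formula to x² - 4x - 1 = 0: x = (4 ± √20)/2, i.e. x ≈ 4.2361 or x ≈ -0.2361.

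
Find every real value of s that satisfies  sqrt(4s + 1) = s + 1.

Square both sides: 4s + 1 = (s + 1)^2.
Expand and rearrange: s^2 - 2s = 0.
Solving gives s = 2 or s = 0.
Check each candidate in the original equation:
  s = 2: sqrt(9) = 3, while s + 1 = 3 — valid.
  s = 0: sqrt(1) = 1, while s + 1 = 1 — valid.

s = 0 or s = 2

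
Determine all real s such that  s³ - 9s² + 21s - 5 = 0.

s = 0.2679 or s = 3.7321 or s = 5

Possible rational roots are divisors of -5. Testing s = 5 gives 0, so (s - 5) is a factor.
Divide: s³ - 9s² + 21s - 5 = (s - 5)(s² - 4s + 1).
Apply the quadratic formula to s² - 4s + 1 = 0: s = (4 ± √12)/2, i.e. s ≈ 3.7321 or s ≈ 0.2679.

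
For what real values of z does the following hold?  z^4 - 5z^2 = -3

z = -2.0743 or z = -0.835 or z = 0.835 or z = 2.0743

Let u = z^2. The equation becomes u^2 - 5u + 3 = 0.
By the quadratic formula, u = sqrt(13)/2 + 5/2 or u = 5/2 - sqrt(13)/2.
z^2 = sqrt(13)/2 + 5/2 gives z = +/-sqrt(sqrt(13)/2 + 5/2) ~= +/-2.0743.
z^2 = 5/2 - sqrt(13)/2 gives z = +/-sqrt(5/2 - sqrt(13)/2) ~= +/-0.835.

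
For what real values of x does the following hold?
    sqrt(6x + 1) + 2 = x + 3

x = 0 or x = 4

Isolate the radical: sqrt(6x + 1) = x + 1.
Square both sides: 6x + 1 = (x + 1)^2.
Expand and rearrange: x^2 - 4x = 0.
Solving gives x = 4 or x = 0.
Check each candidate in the original equation:
  x = 4: sqrt(25) = 5, while x + 1 = 5 — valid.
  x = 0: sqrt(1) = 1, while x + 1 = 1 — valid.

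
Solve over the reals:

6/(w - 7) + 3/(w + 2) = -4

w = -2.8842 or w = 5.6342

Multiply both sides by (w - 7)(w + 2):
6(w + 2) + 3(w - 7) = -4(w - 7)(w + 2).
Expand and collect terms: -4w^2 + 11w + 65 = 0.
By the quadratic formula, w = (-11 +/- sqrt(1161)) / -8, so w ~= -2.8842 or w ~= 5.6342.
Neither value makes a denominator zero (w != 7, w != -2), so both are valid.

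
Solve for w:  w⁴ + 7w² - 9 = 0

w = -1.0535 or w = 1.0535

Let u = w². The equation becomes u² + 7u - 9 = 0.
By the quadratic formula, u = -7/2 + √(85)/2 or u = -√(85)/2 - 7/2.
w² = -7/2 + √(85)/2 gives w = ±√(-7/2 + √(85)/2) ≈ ±1.0535.
w² = -√(85)/2 - 7/2 < 0 has no real solution.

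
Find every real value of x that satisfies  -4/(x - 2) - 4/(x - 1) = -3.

Multiply both sides by (x - 2)(x - 1):
-4(x - 1) - 4(x - 2) = -3(x - 2)(x - 1).
Expand and collect terms: -3x^2 + 17x - 18 = 0.
By the quadratic formula, x = (-17 +/- sqrt(73)) / -6, so x ~= 1.4093 or x ~= 4.2573.
Neither value makes a denominator zero (x != 2, x != 1), so both are valid.

x = 1.4093 or x = 4.2573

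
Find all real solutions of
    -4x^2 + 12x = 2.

x = 0.1771 or x = 2.8229

Rearrange to standard form: -4x^2 + 12x - 2 = 0.
Discriminant: (12)^2 - 4*(-4)*(-2) = 112.
Quadratic formula: x = (-12 +/- sqrt(112)) / (-8).
So x = 3/2 - sqrt(7)/2 ~= 0.1771 or x = sqrt(7)/2 + 3/2 ~= 2.8229.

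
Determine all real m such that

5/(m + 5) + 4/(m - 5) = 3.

m = -3.558 or m = 6.558

Multiply both sides by (m + 5)(m - 5):
5(m - 5) + 4(m + 5) = 3(m + 5)(m - 5).
Expand and collect terms: 3m² - 9m - 70 = 0.
By the quadratic formula, m = (9 ± √921) / 6, so m ≈ 6.558 or m ≈ -3.558.
Neither value makes a denominator zero (m ≠ -5, m ≠ 5), so both are valid.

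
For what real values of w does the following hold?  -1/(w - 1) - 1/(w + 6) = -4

w = -5.7589 or w = 1.2589

Multiply both sides by (w - 1)(w + 6):
-(w + 6) - (w - 1) = -4(w - 1)(w + 6).
Expand and collect terms: -4w² - 18w + 29 = 0.
By the quadratic formula, w = (18 ± √788) / -8, so w ≈ -5.7589 or w ≈ 1.2589.
Neither value makes a denominator zero (w ≠ 1, w ≠ -6), so both are valid.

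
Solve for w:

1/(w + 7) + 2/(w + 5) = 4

w = -6.8042 or w = -4.4458

Multiply both sides by (w + 7)(w + 5):
(w + 5) + 2(w + 7) = 4(w + 7)(w + 5).
Expand and collect terms: 4w² + 45w + 121 = 0.
By the quadratic formula, w = (-45 ± √89) / 8, so w ≈ -4.4458 or w ≈ -6.8042.
Neither value makes a denominator zero (w ≠ -7, w ≠ -5), so both are valid.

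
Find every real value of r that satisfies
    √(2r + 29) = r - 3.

Square both sides: 2r + 29 = (r - 3)².
Expand and rearrange: r² - 8r - 20 = 0.
Solving gives r = 10 or r = -2.
Check each candidate in the original equation:
  r = 10: √(49) = 7, while r - 3 = 7 — valid.
  r = -2: √(25) = 5, while r - 3 = -5 — extraneous.

r = 10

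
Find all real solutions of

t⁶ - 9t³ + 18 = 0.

t = 1.4422 or t = 1.8171

Let u = t³. The equation becomes u² - 9u + 18 = 0.
Factor: (u - 3)(u - 6) = 0, so u = 3 or u = 6.
t³ = 3 gives t = ∛(3) ≈ 1.4422.
t³ = 6 gives t = ∛(6) ≈ 1.8171.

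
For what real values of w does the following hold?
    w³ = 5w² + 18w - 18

w = -3 or w = 0.8377 or w = 7.1623

Rearrange: w³ - 5w² - 18w + 18 = 0.
Possible rational roots are divisors of 18. Testing w = -3 gives 0, so (w + 3) is a factor.
Divide: w³ - 5w² - 18w + 18 = (w + 3)(w² - 8w + 6).
Apply the quadratic formula to w² - 8w + 6 = 0: w = (8 ± √40)/2, i.e. w ≈ 7.1623 or w ≈ 0.8377.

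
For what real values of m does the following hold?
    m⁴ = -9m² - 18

Let u = m². The equation becomes u² + 9u + 18 = 0.
Factor: (u + 6)(u + 3) = 0, so u = -6 or u = -3.
m² = -6 < 0 has no real solution.
m² = -3 < 0 has no real solution.

No real solutions.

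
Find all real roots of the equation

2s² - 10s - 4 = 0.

s = -0.3723 or s = 5.3723

Discriminant: (-10)² − 4·2·(-4) = 132.
Quadratic formula: s = (10 ± √132) / 4.
So s = 5/2 + √(33)/2 ≈ 5.3723 or s = 5/2 - √(33)/2 ≈ -0.3723.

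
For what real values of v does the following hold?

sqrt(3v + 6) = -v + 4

Square both sides: 3v + 6 = (-v + 4)^2.
Expand and rearrange: v^2 - 11v + 10 = 0.
Solving gives v = 10 or v = 1.
Check each candidate in the original equation:
  v = 10: sqrt(36) = 6, while -v + 4 = -6 — extraneous.
  v = 1: sqrt(9) = 3, while -v + 4 = 3 — valid.

v = 1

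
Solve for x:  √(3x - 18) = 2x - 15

Square both sides: 3x - 18 = (2x - 15)².
Expand and rearrange: 4x² - 63x + 243 = 0.
Solving gives x = 9 or x = 6.75.
Check each candidate in the original equation:
  x = 9: √(9) = 3, while 2x - 15 = 3 — valid.
  x = 6.75: √(2.25) = 1.5, while 2x - 15 = -1.5 — extraneous.

x = 9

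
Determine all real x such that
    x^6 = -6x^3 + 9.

Let u = x^3. The equation becomes u^2 + 6u - 9 = 0.
By the quadratic formula, u = -3 + 3*sqrt(2) or u = -3*sqrt(2) - 3.
x^3 = -3 + 3*sqrt(2) gives x = (-3 + 3*sqrt(2))^(1/3) ~= 1.0751.
x^3 = -3*sqrt(2) - 3 gives x = -(3 + 3*sqrt(2))^(1/3) ~= -1.9348.

x = -1.9348 or x = 1.0751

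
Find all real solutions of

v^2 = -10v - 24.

Bring every term to one side: v^2 + 10v + 24 = 0.
Factor: (v + 4)(v + 6) = 0.
So v = -4 or v = -6.

v = -6 or v = -4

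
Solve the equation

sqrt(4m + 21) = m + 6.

m = -5 or m = -3

Square both sides: 4m + 21 = (m + 6)^2.
Expand and rearrange: m^2 + 8m + 15 = 0.
Solving gives m = -3 or m = -5.
Check each candidate in the original equation:
  m = -3: sqrt(9) = 3, while m + 6 = 3 — valid.
  m = -5: sqrt(1) = 1, while m + 6 = 1 — valid.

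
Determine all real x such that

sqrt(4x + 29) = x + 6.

Square both sides: 4x + 29 = (x + 6)^2.
Expand and rearrange: x^2 + 8x + 7 = 0.
Solving gives x = -1 or x = -7.
Check each candidate in the original equation:
  x = -1: sqrt(25) = 5, while x + 6 = 5 — valid.
  x = -7: sqrt(1) = 1, while x + 6 = -1 — extraneous.

x = -1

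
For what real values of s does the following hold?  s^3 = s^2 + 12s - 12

s = -3.4641 or s = 1 or s = 3.4641

Rearrange: s^3 - s^2 - 12s + 12 = 0.
Possible rational roots are divisors of 12. Testing s = 1 gives 0, so (s - 1) is a factor.
Divide: s^3 - s^2 - 12s + 12 = (s - 1)(s^2 - 12).
Apply the quadratic formula to s^2 - 12 = 0: s = (0 +/- sqrt(48))/2, i.e. s ~= 3.4641 or s ~= -3.4641.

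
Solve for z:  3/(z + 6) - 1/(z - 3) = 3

z = -4.9563 or z = 2.6229

Multiply both sides by (z + 6)(z - 3):
3(z - 3) - (z + 6) = 3(z + 6)(z - 3).
Expand and collect terms: 3z² + 7z - 39 = 0.
By the quadratic formula, z = (-7 ± √517) / 6, so z ≈ 2.6229 or z ≈ -4.9563.
Neither value makes a denominator zero (z ≠ -6, z ≠ 3), so both are valid.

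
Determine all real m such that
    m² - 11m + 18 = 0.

Factor: (m - 9)(m - 2) = 0.
So m = 9 or m = 2.

m = 2 or m = 9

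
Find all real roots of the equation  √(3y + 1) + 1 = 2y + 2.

y = -0.25 or y = 0

Isolate the radical: √(3y + 1) = 2y + 1.
Square both sides: 3y + 1 = (2y + 1)².
Expand and rearrange: 4y² + y = 0.
Solving gives y = 0 or y = -0.25.
Check each candidate in the original equation:
  y = 0: √(1) = 1, while 2y + 1 = 1 — valid.
  y = -0.25: √(0.25) = 0.5, while 2y + 1 = 0.5 — valid.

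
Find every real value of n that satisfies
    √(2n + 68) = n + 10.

n = -2

Square both sides: 2n + 68 = (n + 10)².
Expand and rearrange: n² + 18n + 32 = 0.
Solving gives n = -2 or n = -16.
Check each candidate in the original equation:
  n = -2: √(64) = 8, while n + 10 = 8 — valid.
  n = -16: √(36) = 6, while n + 10 = -6 — extraneous.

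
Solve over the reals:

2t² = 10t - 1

t = 0.1021 or t = 4.8979

Rearrange to standard form: 2t² - 10t + 1 = 0.
Discriminant: (-10)² − 4·2·1 = 92.
Quadratic formula: t = (10 ± √92) / 4.
So t = √(23)/2 + 5/2 ≈ 4.8979 or t = 5/2 - √(23)/2 ≈ 0.1021.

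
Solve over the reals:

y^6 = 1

Let u = y^3. The equation becomes u^2 - 1 = 0.
Factor: (u - 1)(u + 1) = 0, so u = 1 or u = -1.
y^3 = 1 gives y = 1.
y^3 = -1 gives y = -1.

y = -1 or y = 1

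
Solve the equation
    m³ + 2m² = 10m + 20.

m = -3.1623 or m = -2 or m = 3.1623

Rearrange: m³ + 2m² - 10m - 20 = 0.
Possible rational roots are divisors of -20. Testing m = -2 gives 0, so (m + 2) is a factor.
Divide: m³ + 2m² - 10m - 20 = (m + 2)(m² - 10).
Apply the quadratic formula to m² - 10 = 0: m = (0 ± √40)/2, i.e. m ≈ 3.1623 or m ≈ -3.1623.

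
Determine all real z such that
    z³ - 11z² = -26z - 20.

Rearrange: z³ - 11z² + 26z + 20 = 0.
Possible rational roots are divisors of 20. Testing z = 5 gives 0, so (z - 5) is a factor.
Divide: z³ - 11z² + 26z + 20 = (z - 5)(z² - 6z - 4).
Apply the quadratic formula to z² - 6z - 4 = 0: z = (6 ± √52)/2, i.e. z ≈ 6.6056 or z ≈ -0.6056.

z = -0.6056 or z = 5 or z = 6.6056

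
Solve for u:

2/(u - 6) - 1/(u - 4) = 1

u = 3.4384 or u = 7.5616

Multiply both sides by (u - 6)(u - 4):
2(u - 4) - (u - 6) = (u - 6)(u - 4).
Expand and collect terms: u² - 11u + 26 = 0.
By the quadratic formula, u = (11 ± √17) / 2, so u ≈ 7.5616 or u ≈ 3.4384.
Neither value makes a denominator zero (u ≠ 6, u ≠ 4), so both are valid.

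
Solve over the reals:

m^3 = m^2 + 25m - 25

m = -5 or m = 1 or m = 5

Rearrange: m^3 - m^2 - 25m + 25 = 0.
Possible rational roots are divisors of 25. Testing m = 5 gives 0, so (m - 5) is a factor.
Divide: m^3 - m^2 - 25m + 25 = (m - 5)(m^2 + 4m - 5).
Factor the quadratic: m = 1 or m = -5.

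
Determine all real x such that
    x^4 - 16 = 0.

x = -2 or x = 2

Let u = x^2. The equation becomes u^2 - 16 = 0.
Factor: (u - 4)(u + 4) = 0, so u = 4 or u = -4.
x^2 = 4 gives x = +/-2.
x^2 = -4 < 0 has no real solution.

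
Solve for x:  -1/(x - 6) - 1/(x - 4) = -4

Multiply both sides by (x - 6)(x - 4):
-(x - 4) - (x - 6) = -4(x - 6)(x - 4).
Expand and collect terms: -4x^2 + 42x - 106 = 0.
By the quadratic formula, x = (-42 +/- sqrt(68)) / -8, so x ~= 4.2192 or x ~= 6.2808.
Neither value makes a denominator zero (x != 6, x != 4), so both are valid.

x = 4.2192 or x = 6.2808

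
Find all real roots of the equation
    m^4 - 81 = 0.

Let u = m^2. The equation becomes u^2 - 81 = 0.
Factor: (u - 9)(u + 9) = 0, so u = 9 or u = -9.
m^2 = 9 gives m = +/-3.
m^2 = -9 < 0 has no real solution.

m = -3 or m = 3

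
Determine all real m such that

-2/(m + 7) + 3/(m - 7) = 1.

m = -8.6788 or m = 9.6788

Multiply both sides by (m + 7)(m - 7):
-2(m - 7) + 3(m + 7) = (m + 7)(m - 7).
Expand and collect terms: m^2 - m - 84 = 0.
By the quadratic formula, m = (1 +/- sqrt(337)) / 2, so m ~= 9.6788 or m ~= -8.6788.
Neither value makes a denominator zero (m != -7, m != 7), so both are valid.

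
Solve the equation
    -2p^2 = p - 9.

p = -2.386 or p = 1.886

Rearrange to standard form: -2p^2 - p + 9 = 0.
Discriminant: (-1)^2 - 4*(-2)*9 = 73.
Quadratic formula: p = (1 +/- sqrt(73)) / (-4).
So p = -sqrt(73)/4 - 1/4 ~= -2.386 or p = -1/4 + sqrt(73)/4 ~= 1.886.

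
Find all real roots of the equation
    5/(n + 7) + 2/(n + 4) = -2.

n = -10 or n = -4.5

Multiply both sides by (n + 7)(n + 4):
5(n + 4) + 2(n + 7) = -2(n + 7)(n + 4).
Expand and collect terms: -2n² - 29n - 90 = 0.
Factor or apply the quadratic formula: n = -10 or n = -4.5.
Neither value makes a denominator zero (n ≠ -7, n ≠ -4), so both are valid.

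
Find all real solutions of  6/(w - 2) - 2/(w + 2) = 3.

Multiply both sides by (w - 2)(w + 2):
6(w + 2) - 2(w - 2) = 3(w - 2)(w + 2).
Expand and collect terms: 3w^2 - 4w - 28 = 0.
By the quadratic formula, w = (4 +/- sqrt(352)) / 6, so w ~= 3.7936 or w ~= -2.4603.
Neither value makes a denominator zero (w != 2, w != -2), so both are valid.

w = -2.4603 or w = 3.7936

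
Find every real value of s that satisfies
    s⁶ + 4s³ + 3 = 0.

s = -1.4422 or s = -1

Let u = s³. The equation becomes u² + 4u + 3 = 0.
Factor: (u + 3)(u + 1) = 0, so u = -3 or u = -1.
s³ = -3 gives s = -∛(3) ≈ -1.4422.
s³ = -1 gives s = -1.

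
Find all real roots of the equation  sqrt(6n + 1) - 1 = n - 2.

n = 8

Isolate the radical: sqrt(6n + 1) = n - 1.
Square both sides: 6n + 1 = (n - 1)^2.
Expand and rearrange: n^2 - 8n = 0.
Solving gives n = 8 or n = 0.
Check each candidate in the original equation:
  n = 8: sqrt(49) = 7, while n - 1 = 7 — valid.
  n = 0: sqrt(1) = 1, while n - 1 = -1 — extraneous.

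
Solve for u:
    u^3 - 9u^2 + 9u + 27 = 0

u = -1.2426 or u = 3 or u = 7.2426

Possible rational roots are divisors of 27. Testing u = 3 gives 0, so (u - 3) is a factor.
Divide: u^3 - 9u^2 + 9u + 27 = (u - 3)(u^2 - 6u - 9).
Apply the quadratic formula to u^2 - 6u - 9 = 0: u = (6 +/- sqrt(72))/2, i.e. u ~= 7.2426 or u ~= -1.2426.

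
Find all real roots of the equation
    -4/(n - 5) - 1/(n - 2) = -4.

n = 2.1845 or n = 6.0655

Multiply both sides by (n - 5)(n - 2):
-4(n - 2) - (n - 5) = -4(n - 5)(n - 2).
Expand and collect terms: -4n² + 33n - 53 = 0.
By the quadratic formula, n = (-33 ± √241) / -8, so n ≈ 2.1845 or n ≈ 6.0655.
Neither value makes a denominator zero (n ≠ 5, n ≠ 2), so both are valid.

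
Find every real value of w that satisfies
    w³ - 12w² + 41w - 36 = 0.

w = 1.3542 or w = 4 or w = 6.6458

Possible rational roots are divisors of -36. Testing w = 4 gives 0, so (w - 4) is a factor.
Divide: w³ - 12w² + 41w - 36 = (w - 4)(w² - 8w + 9).
Apply the quadratic formula to w² - 8w + 9 = 0: w = (8 ± √28)/2, i.e. w ≈ 6.6458 or w ≈ 1.3542.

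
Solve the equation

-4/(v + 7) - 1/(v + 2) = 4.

v = -8.0432 or v = -2.2068

Multiply both sides by (v + 7)(v + 2):
-4(v + 2) - (v + 7) = 4(v + 7)(v + 2).
Expand and collect terms: 4v^2 + 41v + 71 = 0.
By the quadratic formula, v = (-41 +/- sqrt(545)) / 8, so v ~= -2.2068 or v ~= -8.0432.
Neither value makes a denominator zero (v != -7, v != -2), so both are valid.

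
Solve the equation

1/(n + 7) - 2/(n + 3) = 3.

Multiply both sides by (n + 7)(n + 3):
(n + 3) - 2(n + 7) = 3(n + 7)(n + 3).
Expand and collect terms: 3n² + 31n + 74 = 0.
By the quadratic formula, n = (-31 ± √73) / 6, so n ≈ -3.7427 or n ≈ -6.5907.
Neither value makes a denominator zero (n ≠ -7, n ≠ -3), so both are valid.

n = -6.5907 or n = -3.7427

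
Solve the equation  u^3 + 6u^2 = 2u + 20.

u = -5.7417 or u = -2 or u = 1.7417

Rearrange: u^3 + 6u^2 - 2u - 20 = 0.
Possible rational roots are divisors of -20. Testing u = -2 gives 0, so (u + 2) is a factor.
Divide: u^3 + 6u^2 - 2u - 20 = (u + 2)(u^2 + 4u - 10).
Apply the quadratic formula to u^2 + 4u - 10 = 0: u = (-4 +/- sqrt(56))/2, i.e. u ~= 1.7417 or u ~= -5.7417.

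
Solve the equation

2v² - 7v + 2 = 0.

v = 0.3139 or v = 3.1861

Discriminant: (-7)² − 4·2·2 = 33.
Quadratic formula: v = (7 ± √33) / 4.
So v = √(33)/4 + 7/4 ≈ 3.1861 or v = 7/4 - √(33)/4 ≈ 0.3139.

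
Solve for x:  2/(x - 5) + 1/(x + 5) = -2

x = -5.5523 or x = 4.0523

Multiply both sides by (x - 5)(x + 5):
2(x + 5) + (x - 5) = -2(x - 5)(x + 5).
Expand and collect terms: -2x^2 - 3x + 45 = 0.
By the quadratic formula, x = (3 +/- sqrt(369)) / -4, so x ~= -5.5523 or x ~= 4.0523.
Neither value makes a denominator zero (x != 5, x != -5), so both are valid.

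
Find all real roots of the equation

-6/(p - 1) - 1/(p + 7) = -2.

p = -6.641 or p = 4.141

Multiply both sides by (p - 1)(p + 7):
-6(p + 7) - (p - 1) = -2(p - 1)(p + 7).
Expand and collect terms: -2p^2 - 5p + 55 = 0.
By the quadratic formula, p = (5 +/- sqrt(465)) / -4, so p ~= -6.641 or p ~= 4.141.
Neither value makes a denominator zero (p != 1, p != -7), so both are valid.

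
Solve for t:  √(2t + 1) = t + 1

t = 0

Square both sides: 2t + 1 = (t + 1)².
Expand and rearrange: t² = 0.
This gives the repeated root t = 0.
Check in the original equation:
  t = 0: √(1) = 1, while t + 1 = 1 — valid.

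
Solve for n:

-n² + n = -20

n = -4 or n = 5

Bring every term to one side: -n² + n + 20 = 0.
Factor: -1(n + 4)(n - 5) = 0.
So n = -4 or n = 5.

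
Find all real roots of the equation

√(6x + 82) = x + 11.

x = -3

Square both sides: 6x + 82 = (x + 11)².
Expand and rearrange: x² + 16x + 39 = 0.
Solving gives x = -3 or x = -13.
Check each candidate in the original equation:
  x = -3: √(64) = 8, while x + 11 = 8 — valid.
  x = -13: √(4) = 2, while x + 11 = -2 — extraneous.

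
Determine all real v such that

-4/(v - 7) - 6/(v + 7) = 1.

v = -14.3808 or v = 4.3808

Multiply both sides by (v - 7)(v + 7):
-4(v + 7) - 6(v - 7) = (v - 7)(v + 7).
Expand and collect terms: v^2 + 10v - 63 = 0.
By the quadratic formula, v = (-10 +/- sqrt(352)) / 2, so v ~= 4.3808 or v ~= -14.3808.
Neither value makes a denominator zero (v != 7, v != -7), so both are valid.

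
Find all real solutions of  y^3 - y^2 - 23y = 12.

Rearrange: y^3 - y^2 - 23y - 12 = 0.
Possible rational roots are divisors of -12. Testing y = -4 gives 0, so (y + 4) is a factor.
Divide: y^3 - y^2 - 23y - 12 = (y + 4)(y^2 - 5y - 3).
Apply the quadratic formula to y^2 - 5y - 3 = 0: y = (5 +/- sqrt(37))/2, i.e. y ~= 5.5414 or y ~= -0.5414.

y = -4 or y = -0.5414 or y = 5.5414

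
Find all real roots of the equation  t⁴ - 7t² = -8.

Let u = t². The equation becomes u² - 7u + 8 = 0.
By the quadratic formula, u = √(17)/2 + 7/2 or u = 7/2 - √(17)/2.
t² = √(17)/2 + 7/2 gives t = ±√(√(17)/2 + 7/2) ≈ ±2.3583.
t² = 7/2 - √(17)/2 gives t = ±√(7/2 - √(17)/2) ≈ ±1.1994.

t = -2.3583 or t = -1.1994 or t = 1.1994 or t = 2.3583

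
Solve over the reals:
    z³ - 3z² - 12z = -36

Rearrange: z³ - 3z² - 12z + 36 = 0.
Possible rational roots are divisors of 36. Testing z = 3 gives 0, so (z - 3) is a factor.
Divide: z³ - 3z² - 12z + 36 = (z - 3)(z² - 12).
Apply the quadratic formula to z² - 12 = 0: z = (0 ± √48)/2, i.e. z ≈ 3.4641 or z ≈ -3.4641.

z = -3.4641 or z = 3 or z = 3.4641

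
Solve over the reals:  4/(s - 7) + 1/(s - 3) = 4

s = 3.1979 or s = 8.0521

Multiply both sides by (s - 7)(s - 3):
4(s - 3) + (s - 7) = 4(s - 7)(s - 3).
Expand and collect terms: 4s² - 45s + 103 = 0.
By the quadratic formula, s = (45 ± √377) / 8, so s ≈ 8.0521 or s ≈ 3.1979.
Neither value makes a denominator zero (s ≠ 7, s ≠ 3), so both are valid.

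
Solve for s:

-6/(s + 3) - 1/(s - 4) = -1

s = 1.3542 or s = 6.6458

Multiply both sides by (s + 3)(s - 4):
-6(s - 4) - (s + 3) = -(s + 3)(s - 4).
Expand and collect terms: -s² + 8s - 9 = 0.
By the quadratic formula, s = (-8 ± √28) / -2, so s ≈ 1.3542 or s ≈ 6.6458.
Neither value makes a denominator zero (s ≠ -3, s ≠ 4), so both are valid.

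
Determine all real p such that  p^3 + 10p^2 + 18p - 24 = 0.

p = -6.873 or p = -4 or p = 0.873

Possible rational roots are divisors of -24. Testing p = -4 gives 0, so (p + 4) is a factor.
Divide: p^3 + 10p^2 + 18p - 24 = (p + 4)(p^2 + 6p - 6).
Apply the quadratic formula to p^2 + 6p - 6 = 0: p = (-6 +/- sqrt(60))/2, i.e. p ~= 0.873 or p ~= -6.873.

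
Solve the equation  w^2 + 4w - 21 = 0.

Factor: (w - 3)(w + 7) = 0.
So w = 3 or w = -7.

w = -7 or w = 3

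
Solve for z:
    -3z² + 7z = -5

Rearrange to standard form: -3z² + 7z + 5 = 0.
Discriminant: (7)² − 4·(-3)·5 = 109.
Quadratic formula: z = (-7 ± √109) / (-6).
So z = 7/6 - √(109)/6 ≈ -0.5734 or z = 7/6 + √(109)/6 ≈ 2.9067.

z = -0.5734 or z = 2.9067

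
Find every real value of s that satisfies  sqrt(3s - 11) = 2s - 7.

s = 3.75 or s = 4

Square both sides: 3s - 11 = (2s - 7)^2.
Expand and rearrange: 4s^2 - 31s + 60 = 0.
Solving gives s = 4 or s = 3.75.
Check each candidate in the original equation:
  s = 4: sqrt(1) = 1, while 2s - 7 = 1 — valid.
  s = 3.75: sqrt(0.25) = 0.5, while 2s - 7 = 0.5 — valid.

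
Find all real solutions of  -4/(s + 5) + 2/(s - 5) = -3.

Multiply both sides by (s + 5)(s - 5):
-4(s - 5) + 2(s + 5) = -3(s + 5)(s - 5).
Expand and collect terms: -3s² + 2s + 45 = 0.
By the quadratic formula, s = (-2 ± √544) / -6, so s ≈ -3.554 or s ≈ 4.2206.
Neither value makes a denominator zero (s ≠ -5, s ≠ 5), so both are valid.

s = -3.554 or s = 4.2206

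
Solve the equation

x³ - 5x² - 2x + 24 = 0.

Possible rational roots are divisors of 24. Testing x = 3 gives 0, so (x - 3) is a factor.
Divide: x³ - 5x² - 2x + 24 = (x - 3)(x² - 2x - 8).
Factor the quadratic: x = 4 or x = -2.

x = -2 or x = 3 or x = 4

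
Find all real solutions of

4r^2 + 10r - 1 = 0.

r = -2.5963 or r = 0.0963

Discriminant: (10)^2 - 4*4*(-1) = 116.
Quadratic formula: r = (-10 +/- sqrt(116)) / 8.
So r = -5/4 + sqrt(29)/4 ~= 0.0963 or r = -sqrt(29)/4 - 5/4 ~= -2.5963.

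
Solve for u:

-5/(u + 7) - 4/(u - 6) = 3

u = -8.8313 or u = 4.8313

Multiply both sides by (u + 7)(u - 6):
-5(u - 6) - 4(u + 7) = 3(u + 7)(u - 6).
Expand and collect terms: 3u^2 + 12u - 128 = 0.
By the quadratic formula, u = (-12 +/- sqrt(1680)) / 6, so u ~= 4.8313 or u ~= -8.8313.
Neither value makes a denominator zero (u != -7, u != 6), so both are valid.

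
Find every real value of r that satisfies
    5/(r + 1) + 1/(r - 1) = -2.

Multiply both sides by (r + 1)(r - 1):
5(r - 1) + (r + 1) = -2(r + 1)(r - 1).
Expand and collect terms: -2r² - 6r + 6 = 0.
By the quadratic formula, r = (6 ± √84) / -4, so r ≈ -3.7913 or r ≈ 0.7913.
Neither value makes a denominator zero (r ≠ -1, r ≠ 1), so both are valid.

r = -3.7913 or r = 0.7913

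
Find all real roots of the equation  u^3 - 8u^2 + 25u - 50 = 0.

Possible rational roots are divisors of -50. Testing u = 5 gives 0, so (u - 5) is a factor.
Divide: u^3 - 8u^2 + 25u - 50 = (u - 5)(u^2 - 3u + 10).
The quadratic u^2 - 3u + 10 has discriminant -31 < 0, so no further real roots.

u = 5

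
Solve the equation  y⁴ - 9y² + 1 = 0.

Let u = y². The equation becomes u² - 9u + 1 = 0.
By the quadratic formula, u = √(77)/2 + 9/2 or u = 9/2 - √(77)/2.
y² = √(77)/2 + 9/2 gives y = ±√(√(77)/2 + 9/2) ≈ ±2.9812.
y² = 9/2 - √(77)/2 gives y = ±√(9/2 - √(77)/2) ≈ ±0.3354.

y = -2.9812 or y = -0.3354 or y = 0.3354 or y = 2.9812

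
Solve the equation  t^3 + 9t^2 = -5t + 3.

Rearrange: t^3 + 9t^2 + 5t - 3 = 0.
Possible rational roots are divisors of -3. Testing t = -1 gives 0, so (t + 1) is a factor.
Divide: t^3 + 9t^2 + 5t - 3 = (t + 1)(t^2 + 8t - 3).
Apply the quadratic formula to t^2 + 8t - 3 = 0: t = (-8 +/- sqrt(76))/2, i.e. t ~= 0.3589 or t ~= -8.3589.

t = -8.3589 or t = -1 or t = 0.3589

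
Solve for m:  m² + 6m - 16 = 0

Factor: (m + 8)(m - 2) = 0.
So m = -8 or m = 2.

m = -8 or m = 2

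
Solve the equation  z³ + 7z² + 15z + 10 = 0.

Possible rational roots are divisors of 10. Testing z = -2 gives 0, so (z + 2) is a factor.
Divide: z³ + 7z² + 15z + 10 = (z + 2)(z² + 5z + 5).
Apply the quadratic formula to z² + 5z + 5 = 0: z = (-5 ± √5)/2, i.e. z ≈ -1.382 or z ≈ -3.618.

z = -3.618 or z = -2 or z = -1.382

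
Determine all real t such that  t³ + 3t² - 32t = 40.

Rearrange: t³ + 3t² - 32t - 40 = 0.
Possible rational roots are divisors of -40. Testing t = 5 gives 0, so (t - 5) is a factor.
Divide: t³ + 3t² - 32t - 40 = (t - 5)(t² + 8t + 8).
Apply the quadratic formula to t² + 8t + 8 = 0: t = (-8 ± √32)/2, i.e. t ≈ -1.1716 or t ≈ -6.8284.

t = -6.8284 or t = -1.1716 or t = 5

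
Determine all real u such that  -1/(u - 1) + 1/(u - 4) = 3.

u = 0.6972 or u = 4.3028

Multiply both sides by (u - 1)(u - 4):
-(u - 4) + (u - 1) = 3(u - 1)(u - 4).
Expand and collect terms: 3u^2 - 15u + 9 = 0.
By the quadratic formula, u = (15 +/- sqrt(117)) / 6, so u ~= 4.3028 or u ~= 0.6972.
Neither value makes a denominator zero (u != 1, u != 4), so both are valid.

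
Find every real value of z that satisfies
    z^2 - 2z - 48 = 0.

z = -6 or z = 8

Factor: (z - 8)(z + 6) = 0.
So z = 8 or z = -6.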